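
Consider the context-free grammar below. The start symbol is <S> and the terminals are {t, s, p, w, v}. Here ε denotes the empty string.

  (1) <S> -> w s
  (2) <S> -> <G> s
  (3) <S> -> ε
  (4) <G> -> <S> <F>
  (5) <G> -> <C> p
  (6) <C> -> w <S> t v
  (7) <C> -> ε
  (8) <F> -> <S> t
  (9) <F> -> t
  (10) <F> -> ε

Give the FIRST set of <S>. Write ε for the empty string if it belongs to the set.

{ε, p, s, t, w}

FIRST(<C>) = {ε, w}
FIRST(<S>) = {ε, p, s, t, w}  (via <G> s)
FIRST(<F>) = {ε, p, s, t, w}  (via <S> t)
FIRST(<G>) = {ε, p, s, t, w}  (via <S> <F>, <C> p)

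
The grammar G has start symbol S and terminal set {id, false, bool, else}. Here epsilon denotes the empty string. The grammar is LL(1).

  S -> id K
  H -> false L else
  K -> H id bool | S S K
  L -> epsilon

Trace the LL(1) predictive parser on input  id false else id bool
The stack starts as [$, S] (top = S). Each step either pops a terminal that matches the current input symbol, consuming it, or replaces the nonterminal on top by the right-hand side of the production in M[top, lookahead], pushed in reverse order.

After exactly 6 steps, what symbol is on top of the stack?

     Stack                   Input                    Action
  1  $ S                     id false else id bool $  expand S -> id K
  2  $ K id                  id false else id bool $  match id
  3  $ K                     false else id bool $     expand K -> H id bool
  4  $ bool id H             false else id bool $     expand H -> false L else
  5  $ bool id else L false  false else id bool $     match false
  6  $ bool id else L        else id bool $           expand L -> epsilon
Stack after step 6: $ bool id else (top = else).

else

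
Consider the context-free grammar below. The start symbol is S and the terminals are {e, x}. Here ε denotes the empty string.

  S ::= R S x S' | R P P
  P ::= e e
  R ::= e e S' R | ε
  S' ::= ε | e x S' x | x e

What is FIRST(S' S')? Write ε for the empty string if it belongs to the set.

{ε, e, x}

FIRST(P): from P::=e e we get {e}. So FIRST(P) = {e}.
FIRST(R): from R::=e e S' R we get {e}; from R::=ε we get {ε}. So FIRST(R) = {ε, e}.
FIRST(S'): from S'::=ε we get {ε}; from S'::=e x S' x we get {e}; from S'::=x e we get {x}. So FIRST(S') = {ε, e, x}.
FIRST(S): from S::=R S x S' we get {e}; from S::=R P P we get {e}. So FIRST(S) = {e}.
FIRST(S' S'): take FIRST of each symbol in turn, carrying on past any symbol whose FIRST contains ε; result {ε, e, x}.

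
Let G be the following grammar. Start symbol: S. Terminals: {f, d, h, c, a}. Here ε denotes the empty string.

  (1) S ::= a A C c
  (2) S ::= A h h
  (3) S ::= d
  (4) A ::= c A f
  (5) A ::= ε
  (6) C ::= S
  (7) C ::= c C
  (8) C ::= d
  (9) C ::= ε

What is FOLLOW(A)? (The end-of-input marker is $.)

FIRST(A): from A::=c A f we get {c}; from A::=ε we get {ε}. So FIRST(A) = {ε, c}.
FIRST(S): from S::=a A C c we get {a}; from S::=A h h we get {c, h}; from S::=d we get {d}. So FIRST(S) = {a, c, d, h}.
FIRST(C): from C::=S we get {a, c, d, h}; from C::=c C we get {c}; from C::=d we get {d}; from C::=ε we get {ε}. So FIRST(C) = {ε, a, c, d, h}.
FOLLOW(S) includes $ since S is the start symbol.
FOLLOW(A): in S::=a A C c, A is followed by C c with FIRST {a, c, d, h}; in S::=A h h, A is followed by h h with FIRST {h}; in A::=c A f, A is followed by f with FIRST {f}. Thus FOLLOW(A) = {a, c, d, f, h}.
FOLLOW(C): in S::=a A C c, C is followed by c with FIRST {c}; in C::=c C, the suffix after C is empty (adds nothing new). Thus FOLLOW(C) = {c}.
FOLLOW(S): in C::=S, the suffix after S is empty, so FOLLOW(S) ⊇ FOLLOW(C) = {c}. Thus FOLLOW(S) = {$, c}.

{a, c, d, f, h}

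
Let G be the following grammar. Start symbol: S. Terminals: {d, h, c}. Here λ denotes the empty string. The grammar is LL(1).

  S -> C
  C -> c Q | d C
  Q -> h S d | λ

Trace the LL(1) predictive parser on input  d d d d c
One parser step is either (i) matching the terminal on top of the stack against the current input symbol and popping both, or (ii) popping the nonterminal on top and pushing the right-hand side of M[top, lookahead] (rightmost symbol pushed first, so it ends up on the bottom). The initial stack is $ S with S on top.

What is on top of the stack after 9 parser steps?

     Stack  Input        Action
  1  $ S    d d d d c $  expand S -> C
  2  $ C    d d d d c $  expand C -> d C
  3  $ C d  d d d d c $  match d
  4  $ C    d d d c $    expand C -> d C
  5  $ C d  d d d c $    match d
  6  $ C    d d c $      expand C -> d C
  7  $ C d  d d c $      match d
  8  $ C    d c $        expand C -> d C
  9  $ C d  d c $        match d
Stack after step 9: $ C (top = C).

C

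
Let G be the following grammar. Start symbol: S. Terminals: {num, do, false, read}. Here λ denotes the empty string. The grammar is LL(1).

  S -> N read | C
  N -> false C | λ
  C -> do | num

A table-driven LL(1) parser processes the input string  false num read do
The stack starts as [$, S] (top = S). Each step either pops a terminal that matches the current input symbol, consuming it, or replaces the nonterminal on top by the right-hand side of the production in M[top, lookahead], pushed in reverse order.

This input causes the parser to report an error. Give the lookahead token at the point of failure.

do

     Stack           Input                Action
  1  $ S             false num read do $  expand S -> N read
  2  $ read N        false num read do $  expand N -> false C
  3  $ read C false  false num read do $  match false
  4  $ read C        num read do $        expand C -> num
  5  $ read num      num read do $        match num
  6  $ read          read do $            match read
  7  $               do $                 error: stack empty but input remains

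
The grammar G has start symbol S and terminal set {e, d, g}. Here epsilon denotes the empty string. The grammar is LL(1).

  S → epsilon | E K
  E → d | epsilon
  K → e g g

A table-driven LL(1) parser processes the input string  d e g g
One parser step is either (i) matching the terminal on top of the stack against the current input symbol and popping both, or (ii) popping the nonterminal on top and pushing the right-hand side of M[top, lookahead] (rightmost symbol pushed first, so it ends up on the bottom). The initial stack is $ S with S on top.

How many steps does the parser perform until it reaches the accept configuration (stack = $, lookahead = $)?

7

     Stack    Input      Action
  1  $ S      d e g g $  expand S → E K
  2  $ K E    d e g g $  expand E → d
  3  $ K d    d e g g $  match d
  4  $ K      e g g $    expand K → e g g
  5  $ g g e  e g g $    match e
  6  $ g g    g g $      match g
  7  $ g      g $        match g
Accept reached after 7 steps.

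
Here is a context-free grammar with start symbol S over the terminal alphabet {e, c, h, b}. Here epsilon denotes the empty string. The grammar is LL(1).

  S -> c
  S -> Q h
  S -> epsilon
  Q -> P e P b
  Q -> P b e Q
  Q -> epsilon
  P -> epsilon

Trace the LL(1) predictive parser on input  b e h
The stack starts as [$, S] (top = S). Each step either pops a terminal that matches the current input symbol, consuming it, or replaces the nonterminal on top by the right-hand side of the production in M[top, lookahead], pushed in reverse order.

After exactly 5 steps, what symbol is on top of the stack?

     Stack        Input    Action
  1  $ S          b e h $  expand S -> Q h
  2  $ h Q        b e h $  expand Q -> P b e Q
  3  $ h Q e b P  b e h $  expand P -> epsilon
  4  $ h Q e b    b e h $  match b
  5  $ h Q e      e h $    match e
Stack after step 5: $ h Q (top = Q).

Q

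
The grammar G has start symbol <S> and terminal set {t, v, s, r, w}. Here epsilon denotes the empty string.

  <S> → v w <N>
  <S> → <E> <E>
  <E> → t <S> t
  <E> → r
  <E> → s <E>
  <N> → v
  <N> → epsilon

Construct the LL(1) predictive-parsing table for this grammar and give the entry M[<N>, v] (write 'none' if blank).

<N> → v

FIRST(<E>): from <E>→t <S> t we get {t}; from <E>→r we get {r}; from <E>→s <E> we get {s}. So FIRST(<E>) = {r, s, t}.
FIRST(<N>): from <N>→v we get {v}; from <N>→epsilon we get {epsilon}. So FIRST(<N>) = {epsilon, v}.
FIRST(<S>): from <S>→v w <N> we get {v}; from <S>→<E> <E> we get {r, s, t}. So FIRST(<S>) = {r, s, t, v}.
FOLLOW(<S>) includes $ since <S> is the start symbol.
FOLLOW(<S>): in <E>→t <S> t, <S> is followed by t with FIRST {t}. Thus FOLLOW(<S>) = {$, t}.
FOLLOW(<N>): in <S>→v w <N>, the suffix after <N> is empty, so FOLLOW(<N>) ⊇ FOLLOW(<S>) = {$, t}. Thus FOLLOW(<N>) = {$, t}.
For <N> → v: FIRST(v) = {v}, so it goes in M[<N>, t] for t ∈ {v}.
For <N> → epsilon: FIRST(epsilon) = {epsilon}, so it goes in M[<N>, t] for t ∈ {}; since epsilon ∈ FIRST, also for every t ∈ FOLLOW(<N>) = {$, t}.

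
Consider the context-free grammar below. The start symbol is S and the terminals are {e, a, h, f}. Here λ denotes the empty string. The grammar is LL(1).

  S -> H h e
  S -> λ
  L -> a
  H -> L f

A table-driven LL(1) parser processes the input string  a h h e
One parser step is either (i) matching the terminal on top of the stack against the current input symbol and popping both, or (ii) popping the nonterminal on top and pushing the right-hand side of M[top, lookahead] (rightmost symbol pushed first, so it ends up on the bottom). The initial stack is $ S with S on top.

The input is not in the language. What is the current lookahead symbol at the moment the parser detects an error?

step 1: stack=$ S  input=a h h e $  — expand S -> H h e
step 2: stack=$ e h H  input=a h h e $  — expand H -> L f
step 3: stack=$ e h f L  input=a h h e $  — expand L -> a
step 4: stack=$ e h f a  input=a h h e $  — match a
step 5: stack=$ e h f  input=h h e $  — error: top is terminal f but lookahead is h

h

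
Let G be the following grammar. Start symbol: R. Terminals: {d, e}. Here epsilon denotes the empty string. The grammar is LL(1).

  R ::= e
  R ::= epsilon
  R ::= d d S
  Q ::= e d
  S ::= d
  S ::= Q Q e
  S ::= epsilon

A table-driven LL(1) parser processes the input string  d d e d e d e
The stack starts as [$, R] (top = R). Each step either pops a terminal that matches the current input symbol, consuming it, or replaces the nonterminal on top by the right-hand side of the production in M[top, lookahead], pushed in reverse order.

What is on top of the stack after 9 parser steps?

d

     Stack      Input            Action
  1  $ R        d d e d e d e $  expand R ::= d d S
  2  $ S d d    d d e d e d e $  match d
  3  $ S d      d e d e d e $    match d
  4  $ S        e d e d e $      expand S ::= Q Q e
  5  $ e Q Q    e d e d e $      expand Q ::= e d
  6  $ e Q d e  e d e d e $      match e
  7  $ e Q d    d e d e $        match d
  8  $ e Q      e d e $          expand Q ::= e d
  9  $ e d e    e d e $          match e
Stack after step 9: $ e d (top = d).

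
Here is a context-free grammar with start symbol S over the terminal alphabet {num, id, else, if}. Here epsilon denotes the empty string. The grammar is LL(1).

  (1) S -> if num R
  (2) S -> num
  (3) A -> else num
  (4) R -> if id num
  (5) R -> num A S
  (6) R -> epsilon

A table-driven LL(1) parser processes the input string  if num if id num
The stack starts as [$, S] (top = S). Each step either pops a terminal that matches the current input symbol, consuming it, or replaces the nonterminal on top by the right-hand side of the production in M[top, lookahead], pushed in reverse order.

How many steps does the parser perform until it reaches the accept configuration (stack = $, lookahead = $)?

7

     Stack        Input               Action
  1  $ S          if num if id num $  expand S -> if num R
  2  $ R num if   if num if id num $  match if
  3  $ R num      num if id num $     match num
  4  $ R          if id num $         expand R -> if id num
  5  $ num id if  if id num $         match if
  6  $ num id     id num $            match id
  7  $ num        num $               match num
Accept reached after 7 steps.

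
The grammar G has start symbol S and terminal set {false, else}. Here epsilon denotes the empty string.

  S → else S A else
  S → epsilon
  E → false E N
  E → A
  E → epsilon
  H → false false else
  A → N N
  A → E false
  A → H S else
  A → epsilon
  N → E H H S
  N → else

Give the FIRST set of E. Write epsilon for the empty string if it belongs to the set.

{epsilon, else, false}

FIRST(S): from S→else S A else we get {else}; from S→epsilon we get {epsilon}. So FIRST(S) = {epsilon, else}.
FIRST(H): from H→false false else we get {false}. So FIRST(H) = {false}.
FIRST(E): from E→false E N we get {false}; from E→A we get {epsilon, else, false}; from E→epsilon we get {epsilon}. So FIRST(E) = {epsilon, else, false}.
FIRST(N): from N→E H H S we get {else, false}; from N→else we get {else}. So FIRST(N) = {else, false}.
FIRST(A): from A→N N we get {else, false}; from A→E false we get {else, false}; from A→H S else we get {false}; from A→epsilon we get {epsilon}. So FIRST(A) = {epsilon, else, false}.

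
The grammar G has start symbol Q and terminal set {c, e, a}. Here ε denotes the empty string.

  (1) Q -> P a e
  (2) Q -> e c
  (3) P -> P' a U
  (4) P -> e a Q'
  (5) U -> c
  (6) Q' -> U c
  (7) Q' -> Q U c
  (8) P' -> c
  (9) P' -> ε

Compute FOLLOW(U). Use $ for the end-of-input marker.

{a, c}

FIRST(U) = {c}
FIRST(P') = {ε, c}
FIRST(P) = {a, c, e}  (via P' a U)
FIRST(Q) = {a, c, e}  (via P a e)
FIRST(Q') = {a, c, e}  (via U c, Q U c)
FOLLOW(Q) includes $ since Q is the start symbol.
FOLLOW(Q): in Q'->Q U c, Q is followed by U c with FIRST {c}. Thus FOLLOW(Q) = {$, c}.
FOLLOW(P): in Q->P a e, P is followed by a e with FIRST {a}. Thus FOLLOW(P) = {a}.
FOLLOW(U): in P->P' a U, the suffix after U is empty, so FOLLOW(U) ⊇ FOLLOW(P) = {a}; in Q'->U c, U is followed by c with FIRST {c}; in Q'->Q U c, U is followed by c with FIRST {c}. Thus FOLLOW(U) = {a, c}.
FOLLOW(Q'): in P->e a Q', the suffix after Q' is empty, so FOLLOW(Q') ⊇ FOLLOW(P) = {a}. Thus FOLLOW(Q') = {a}.
FOLLOW(P'): in P->P' a U, P' is followed by a U with FIRST {a}. Thus FOLLOW(P') = {a}.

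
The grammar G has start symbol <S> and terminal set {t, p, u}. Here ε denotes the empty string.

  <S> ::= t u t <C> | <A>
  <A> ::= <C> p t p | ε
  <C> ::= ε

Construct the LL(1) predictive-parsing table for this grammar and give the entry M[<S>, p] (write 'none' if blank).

<S> ::= <A>

FIRST(<C>) = {ε}
FIRST(<A>) = {ε, p}  (via <C> p t p)
FIRST(<S>) = {ε, p, t}  (via <A>)
FOLLOW(<S>) includes $ since <S> is the start symbol.
FOLLOW(<S>): <S> appears on no right-hand side. Thus FOLLOW(<S>) = {$}.
For <S> ::= t u t <C>: FIRST(t u t <C>) = {t}, so it goes in M[<S>, t] for t ∈ {t}.
For <S> ::= <A>: FIRST(<A>) = {ε, p}, so it goes in M[<S>, t] for t ∈ {p}; since ε ∈ FIRST, also for every t ∈ FOLLOW(<S>) = {$}.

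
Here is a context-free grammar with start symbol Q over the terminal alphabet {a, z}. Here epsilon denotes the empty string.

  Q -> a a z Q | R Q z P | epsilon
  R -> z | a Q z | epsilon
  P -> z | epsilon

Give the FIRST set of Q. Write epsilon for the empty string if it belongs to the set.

{epsilon, a, z}

FIRST(R): from R->z we get {z}; from R->a Q z we get {a}; from R->epsilon we get {epsilon}. So FIRST(R) = {epsilon, a, z}.
FIRST(P): from P->z we get {z}; from P->epsilon we get {epsilon}. So FIRST(P) = {epsilon, z}.
FIRST(Q): from Q->a a z Q we get {a}; from Q->R Q z P we get {a, z}; from Q->epsilon we get {epsilon}. So FIRST(Q) = {epsilon, a, z}.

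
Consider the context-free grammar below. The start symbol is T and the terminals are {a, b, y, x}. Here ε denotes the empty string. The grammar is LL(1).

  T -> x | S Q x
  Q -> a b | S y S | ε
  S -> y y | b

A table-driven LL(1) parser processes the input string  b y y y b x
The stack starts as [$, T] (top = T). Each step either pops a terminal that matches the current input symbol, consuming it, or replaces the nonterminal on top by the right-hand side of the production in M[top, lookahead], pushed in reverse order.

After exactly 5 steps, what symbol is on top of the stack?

y

     Stack      Input          Action
  1  $ T        b y y y b x $  expand T -> S Q x
  2  $ x Q S    b y y y b x $  expand S -> b
  3  $ x Q b    b y y y b x $  match b
  4  $ x Q      y y y b x $    expand Q -> S y S
  5  $ x S y S  y y y b x $    expand S -> y y
Stack after step 5: $ x S y y y (top = y).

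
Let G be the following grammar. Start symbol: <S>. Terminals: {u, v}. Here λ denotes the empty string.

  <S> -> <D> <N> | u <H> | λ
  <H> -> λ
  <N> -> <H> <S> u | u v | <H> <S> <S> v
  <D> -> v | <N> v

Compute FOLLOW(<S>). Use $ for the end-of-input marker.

FIRST(<H>) = {λ}
FIRST(<S>) = {λ, u, v}  (via <D> <N>)
FIRST(<N>) = {u, v}  (via <H> <S> u, <H> <S> <S> v)
FIRST(<D>) = {u, v}  (via <N> v)
FOLLOW(<S>) includes $ since <S> is the start symbol.
FOLLOW(<S>): in <N>-><H> <S> u, <S> is followed by u with FIRST {u}; in <N>-><H> <S> <S> v (occurrence 1), <S> is followed by <S> v with FIRST {u, v}; in <N>-><H> <S> <S> v (occurrence 2), <S> is followed by v with FIRST {v}. Thus FOLLOW(<S>) = {$, u, v}.
FOLLOW(<H>): in <S>->u <H>, the suffix after <H> is empty, so FOLLOW(<H>) ⊇ FOLLOW(<S>) = {$, u, v}; in <N>-><H> <S> u, <H> is followed by <S> u with FIRST {u, v}; in <N>-><H> <S> <S> v, <H> is followed by <S> <S> v with FIRST {u, v}. Thus FOLLOW(<H>) = {$, u, v}.
FOLLOW(<N>): in <S>-><D> <N>, the suffix after <N> is empty, so FOLLOW(<N>) ⊇ FOLLOW(<S>) = {$, u, v}; in <D>-><N> v, <N> is followed by v with FIRST {v}. Thus FOLLOW(<N>) = {$, u, v}.
FOLLOW(<D>): in <S>-><D> <N>, <D> is followed by <N> with FIRST {u, v}. Thus FOLLOW(<D>) = {u, v}.

{$, u, v}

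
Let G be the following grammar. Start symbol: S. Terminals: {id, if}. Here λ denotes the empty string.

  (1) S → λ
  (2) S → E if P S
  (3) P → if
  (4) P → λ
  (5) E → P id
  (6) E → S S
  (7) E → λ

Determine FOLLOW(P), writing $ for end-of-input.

FIRST(P) = {λ, if}
FIRST(S) = {λ, id, if}  (via E if P S)
FIRST(E) = {λ, id, if}  (via P id, S S)
FOLLOW(S) includes $ since S is the start symbol.
FOLLOW(E): in S→E if P S, E is followed by if P S with FIRST {if}. Thus FOLLOW(E) = {if}.
FOLLOW(S): in S→E if P S, the suffix after S is empty (adds nothing new); in E→S S (occurrence 1), S is followed by S with FIRST {λ, id, if}; in E→S S (occurrence 1), the suffix after S is nullable, so FOLLOW(S) ⊇ FOLLOW(E) = {if}; in E→S S (occurrence 2), the suffix after S is empty, so FOLLOW(S) ⊇ FOLLOW(E) = {if}. Thus FOLLOW(S) = {$, id, if}.
FOLLOW(P): in S→E if P S, P is followed by S with FIRST {λ, id, if}; in S→E if P S, the suffix after P is nullable, so FOLLOW(P) ⊇ FOLLOW(S) = {$, id, if}; in E→P id, P is followed by id with FIRST {id}. Thus FOLLOW(P) = {$, id, if}.

{$, id, if}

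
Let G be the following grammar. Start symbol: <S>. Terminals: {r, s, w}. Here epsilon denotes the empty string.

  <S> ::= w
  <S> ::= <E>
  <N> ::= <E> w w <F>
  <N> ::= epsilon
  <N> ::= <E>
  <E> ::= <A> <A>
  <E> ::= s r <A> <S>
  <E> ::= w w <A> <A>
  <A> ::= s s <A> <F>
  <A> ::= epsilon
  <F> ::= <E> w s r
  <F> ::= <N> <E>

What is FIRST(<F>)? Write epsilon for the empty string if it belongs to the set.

{epsilon, s, w}

FIRST(<A>) = {epsilon, s}
FIRST(<E>) = {epsilon, s, w}  (via <A> <A>)
FIRST(<S>) = {epsilon, s, w}  (via <E>)
FIRST(<N>) = {epsilon, s, w}  (via <E> w w <F>, <E>)
FIRST(<F>) = {epsilon, s, w}  (via <E> w s r, <N> <E>)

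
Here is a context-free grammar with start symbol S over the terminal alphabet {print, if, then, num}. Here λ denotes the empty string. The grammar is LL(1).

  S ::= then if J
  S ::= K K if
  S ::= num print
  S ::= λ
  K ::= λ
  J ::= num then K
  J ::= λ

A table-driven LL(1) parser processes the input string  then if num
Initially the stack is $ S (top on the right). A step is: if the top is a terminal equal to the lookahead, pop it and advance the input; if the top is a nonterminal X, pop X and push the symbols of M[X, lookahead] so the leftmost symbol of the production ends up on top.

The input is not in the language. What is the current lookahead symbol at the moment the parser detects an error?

step 1: stack=$ S  input=then if num $  — expand S ::= then if J
step 2: stack=$ J if then  input=then if num $  — match then
step 3: stack=$ J if  input=if num $  — match if
step 4: stack=$ J  input=num $  — expand J ::= num then K
step 5: stack=$ K then num  input=num $  — match num
step 6: stack=$ K then  input=$  — error: top is terminal then but lookahead is $

$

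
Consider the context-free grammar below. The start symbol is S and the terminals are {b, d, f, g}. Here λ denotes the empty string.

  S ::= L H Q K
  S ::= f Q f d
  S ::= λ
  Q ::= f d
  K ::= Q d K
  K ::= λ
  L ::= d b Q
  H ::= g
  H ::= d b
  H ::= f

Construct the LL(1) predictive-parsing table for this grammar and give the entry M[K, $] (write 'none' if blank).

K ::= λ

FIRST(Q): from Q::=f d we get {f}. So FIRST(Q) = {f}.
FIRST(L): from L::=d b Q we get {d}. So FIRST(L) = {d}.
FIRST(H): from H::=g we get {g}; from H::=d b we get {d}; from H::=f we get {f}. So FIRST(H) = {d, f, g}.
FIRST(S): from S::=L H Q K we get {d}; from S::=f Q f d we get {f}; from S::=λ we get {λ}. So FIRST(S) = {λ, d, f}.
FIRST(K): from K::=Q d K we get {f}; from K::=λ we get {λ}. So FIRST(K) = {λ, f}.
FOLLOW(S) includes $ since S is the start symbol.
FOLLOW(S): S appears on no right-hand side. Thus FOLLOW(S) = {$}.
FOLLOW(K): in S::=L H Q K, the suffix after K is empty, so FOLLOW(K) ⊇ FOLLOW(S) = {$}; in K::=Q d K, the suffix after K is empty (adds nothing new). Thus FOLLOW(K) = {$}.
For K ::= Q d K: FIRST(Q d K) = {f}, so it goes in M[K, t] for t ∈ {f}.
For K ::= λ: FIRST(λ) = {λ}, so it goes in M[K, t] for t ∈ {}; since λ ∈ FIRST, also for every t ∈ FOLLOW(K) = {$}.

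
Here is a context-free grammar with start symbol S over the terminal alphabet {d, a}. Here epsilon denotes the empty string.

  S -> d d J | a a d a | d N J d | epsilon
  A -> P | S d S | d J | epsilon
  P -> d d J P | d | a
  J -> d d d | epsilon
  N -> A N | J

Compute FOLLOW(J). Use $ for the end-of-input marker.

FIRST(S): from S->d d J we get {d}; from S->a a d a we get {a}; from S->d N J d we get {d}; from S->epsilon we get {epsilon}. So FIRST(S) = {epsilon, a, d}.
FIRST(P): from P->d d J P we get {d}; from P->d we get {d}; from P->a we get {a}. So FIRST(P) = {a, d}.
FIRST(J): from J->d d d we get {d}; from J->epsilon we get {epsilon}. So FIRST(J) = {epsilon, d}.
FIRST(A): from A->P we get {a, d}; from A->S d S we get {a, d}; from A->d J we get {d}; from A->epsilon we get {epsilon}. So FIRST(A) = {epsilon, a, d}.
FIRST(N): from N->A N we get {epsilon, a, d}; from N->J we get {epsilon, d}. So FIRST(N) = {epsilon, a, d}.
FOLLOW(S) includes $ since S is the start symbol.
FOLLOW(N): in S->d N J d, N is followed by J d with FIRST {d}; in N->A N, the suffix after N is empty (adds nothing new). Thus FOLLOW(N) = {d}.
FOLLOW(A): in N->A N, A is followed by N with FIRST {epsilon, a, d}; in N->A N, the suffix after A is nullable, so FOLLOW(A) ⊇ FOLLOW(N) = {d}. Thus FOLLOW(A) = {a, d}.
FOLLOW(S): in A->S d S (occurrence 1), S is followed by d S with FIRST {d}; in A->S d S (occurrence 2), the suffix after S is empty, so FOLLOW(S) ⊇ FOLLOW(A) = {a, d}. Thus FOLLOW(S) = {$, a, d}.
FOLLOW(P): in A->P, the suffix after P is empty, so FOLLOW(P) ⊇ FOLLOW(A) = {a, d}; in P->d d J P, the suffix after P is empty (adds nothing new). Thus FOLLOW(P) = {a, d}.
FOLLOW(J): in S->d d J, the suffix after J is empty, so FOLLOW(J) ⊇ FOLLOW(S) = {$, a, d}; in S->d N J d, J is followed by d with FIRST {d}; in A->d J, the suffix after J is empty, so FOLLOW(J) ⊇ FOLLOW(A) = {a, d}; in P->d d J P, J is followed by P with FIRST {a, d}; in N->J, the suffix after J is empty, so FOLLOW(J) ⊇ FOLLOW(N) = {d}. Thus FOLLOW(J) = {$, a, d}.

{$, a, d}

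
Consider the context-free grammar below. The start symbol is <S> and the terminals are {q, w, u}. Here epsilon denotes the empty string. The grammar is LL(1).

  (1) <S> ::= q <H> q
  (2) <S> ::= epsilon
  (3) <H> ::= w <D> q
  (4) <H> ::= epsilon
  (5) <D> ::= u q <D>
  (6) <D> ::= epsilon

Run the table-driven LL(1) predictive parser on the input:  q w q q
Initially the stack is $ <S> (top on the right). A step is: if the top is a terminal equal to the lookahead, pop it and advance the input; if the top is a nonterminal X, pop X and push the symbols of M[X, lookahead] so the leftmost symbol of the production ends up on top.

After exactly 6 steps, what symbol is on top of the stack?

q

     Stack        Input      Action
  1  $ <S>        q w q q $  expand <S> ::= q <H> q
  2  $ q <H> q    q w q q $  match q
  3  $ q <H>      w q q $    expand <H> ::= w <D> q
  4  $ q q <D> w  w q q $    match w
  5  $ q q <D>    q q $      expand <D> ::= epsilon
  6  $ q q        q q $      match q
Stack after step 6: $ q (top = q).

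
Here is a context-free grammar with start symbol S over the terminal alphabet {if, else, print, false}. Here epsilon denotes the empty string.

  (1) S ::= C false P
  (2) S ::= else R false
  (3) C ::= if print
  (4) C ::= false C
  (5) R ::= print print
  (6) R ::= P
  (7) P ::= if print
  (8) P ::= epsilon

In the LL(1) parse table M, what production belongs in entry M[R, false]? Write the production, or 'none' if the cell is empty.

FIRST(C): from C::=if print we get {if}; from C::=false C we get {false}. So FIRST(C) = {false, if}.
FIRST(P): from P::=if print we get {if}; from P::=epsilon we get {epsilon}. So FIRST(P) = {epsilon, if}.
FIRST(S): from S::=C false P we get {false, if}; from S::=else R false we get {else}. So FIRST(S) = {else, false, if}.
FIRST(R): from R::=print print we get {print}; from R::=P we get {epsilon, if}. So FIRST(R) = {epsilon, if, print}.
FOLLOW(S) includes $ since S is the start symbol.
FOLLOW(R): in S::=else R false, R is followed by false with FIRST {false}. Thus FOLLOW(R) = {false}.
For R ::= print print: FIRST(print print) = {print}, so it goes in M[R, t] for t ∈ {print}.
For R ::= P: FIRST(P) = {epsilon, if}, so it goes in M[R, t] for t ∈ {if}; since epsilon ∈ FIRST, also for every t ∈ FOLLOW(R) = {false}.

R ::= P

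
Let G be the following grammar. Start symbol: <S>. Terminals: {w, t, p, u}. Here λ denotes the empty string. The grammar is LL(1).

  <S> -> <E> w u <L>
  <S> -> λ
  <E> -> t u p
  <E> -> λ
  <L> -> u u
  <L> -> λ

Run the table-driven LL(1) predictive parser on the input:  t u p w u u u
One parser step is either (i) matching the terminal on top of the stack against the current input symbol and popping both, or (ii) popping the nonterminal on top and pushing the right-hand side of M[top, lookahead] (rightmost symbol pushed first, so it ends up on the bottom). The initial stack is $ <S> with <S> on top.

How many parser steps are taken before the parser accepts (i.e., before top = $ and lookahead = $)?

      Stack            Input            Action
   1  $ <S>            t u p w u u u $  expand <S> -> <E> w u <L>
   2  $ <L> u w <E>    t u p w u u u $  expand <E> -> t u p
   3  $ <L> u w p u t  t u p w u u u $  match t
   4  $ <L> u w p u    u p w u u u $    match u
   5  $ <L> u w p      p w u u u $      match p
   6  $ <L> u w        w u u u $        match w
   7  $ <L> u          u u u $          match u
   8  $ <L>            u u $            expand <L> -> u u
   9  $ u u            u u $            match u
  10  $ u              u $              match u
Accept reached after 10 steps.

10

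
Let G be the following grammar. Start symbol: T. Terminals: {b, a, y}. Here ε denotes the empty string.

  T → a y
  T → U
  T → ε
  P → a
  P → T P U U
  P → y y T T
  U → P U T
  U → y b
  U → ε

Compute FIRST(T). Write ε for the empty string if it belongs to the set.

{ε, a, y}

FIRST(T): from T→a y we get {a}; from T→U we get {ε, a, y}; from T→ε we get {ε}. So FIRST(T) = {ε, a, y}.
FIRST(P): from P→a we get {a}; from P→T P U U we get {a, y}; from P→y y T T we get {y}. So FIRST(P) = {a, y}.
FIRST(U): from U→P U T we get {a, y}; from U→y b we get {y}; from U→ε we get {ε}. So FIRST(U) = {ε, a, y}.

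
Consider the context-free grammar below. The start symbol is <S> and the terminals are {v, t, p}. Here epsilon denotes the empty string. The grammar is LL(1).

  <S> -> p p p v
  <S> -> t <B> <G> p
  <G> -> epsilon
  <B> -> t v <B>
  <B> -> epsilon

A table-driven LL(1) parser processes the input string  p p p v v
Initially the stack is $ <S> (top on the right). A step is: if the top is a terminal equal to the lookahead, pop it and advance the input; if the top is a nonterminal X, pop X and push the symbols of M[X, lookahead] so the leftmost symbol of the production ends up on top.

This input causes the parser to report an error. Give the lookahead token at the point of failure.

v

     Stack      Input        Action
  1  $ <S>      p p p v v $  expand <S> -> p p p v
  2  $ v p p p  p p p v v $  match p
  3  $ v p p    p p v v $    match p
  4  $ v p      p v v $      match p
  5  $ v        v v $        match v
  6  $          v $          error: stack empty but input remains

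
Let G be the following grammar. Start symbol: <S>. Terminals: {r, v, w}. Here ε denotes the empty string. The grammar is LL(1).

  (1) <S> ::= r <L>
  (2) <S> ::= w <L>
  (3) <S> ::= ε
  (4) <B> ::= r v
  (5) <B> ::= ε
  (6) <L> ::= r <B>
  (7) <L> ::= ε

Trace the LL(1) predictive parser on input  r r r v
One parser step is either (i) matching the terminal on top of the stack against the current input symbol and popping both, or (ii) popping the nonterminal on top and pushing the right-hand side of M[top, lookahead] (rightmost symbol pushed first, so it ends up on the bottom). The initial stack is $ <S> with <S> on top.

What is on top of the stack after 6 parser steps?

     Stack    Input      Action
  1  $ <S>    r r r v $  expand <S> ::= r <L>
  2  $ <L> r  r r r v $  match r
  3  $ <L>    r r v $    expand <L> ::= r <B>
  4  $ <B> r  r r v $    match r
  5  $ <B>    r v $      expand <B> ::= r v
  6  $ v r    r v $      match r
Stack after step 6: $ v (top = v).

v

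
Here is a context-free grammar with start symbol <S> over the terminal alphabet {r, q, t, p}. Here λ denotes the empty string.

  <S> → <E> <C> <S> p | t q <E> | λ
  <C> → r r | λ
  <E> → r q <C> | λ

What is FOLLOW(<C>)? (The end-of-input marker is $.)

{$, p, r, t}

FIRST(<C>): from <C>→r r we get {r}; from <C>→λ we get {λ}. So FIRST(<C>) = {λ, r}.
FIRST(<E>): from <E>→r q <C> we get {r}; from <E>→λ we get {λ}. So FIRST(<E>) = {λ, r}.
FIRST(<S>): from <S>→<E> <C> <S> p we get {p, r, t}; from <S>→t q <E> we get {t}; from <S>→λ we get {λ}. So FIRST(<S>) = {λ, p, r, t}.
FOLLOW(<S>) includes $ since <S> is the start symbol.
FOLLOW(<S>): in <S>→<E> <C> <S> p, <S> is followed by p with FIRST {p}. Thus FOLLOW(<S>) = {$, p}.
FOLLOW(<E>): in <S>→<E> <C> <S> p, <E> is followed by <C> <S> p with FIRST {p, r, t}; in <S>→t q <E>, the suffix after <E> is empty, so FOLLOW(<E>) ⊇ FOLLOW(<S>) = {$, p}. Thus FOLLOW(<E>) = {$, p, r, t}.
FOLLOW(<C>): in <S>→<E> <C> <S> p, <C> is followed by <S> p with FIRST {p, r, t}; in <E>→r q <C>, the suffix after <C> is empty, so FOLLOW(<C>) ⊇ FOLLOW(<E>) = {$, p, r, t}. Thus FOLLOW(<C>) = {$, p, r, t}.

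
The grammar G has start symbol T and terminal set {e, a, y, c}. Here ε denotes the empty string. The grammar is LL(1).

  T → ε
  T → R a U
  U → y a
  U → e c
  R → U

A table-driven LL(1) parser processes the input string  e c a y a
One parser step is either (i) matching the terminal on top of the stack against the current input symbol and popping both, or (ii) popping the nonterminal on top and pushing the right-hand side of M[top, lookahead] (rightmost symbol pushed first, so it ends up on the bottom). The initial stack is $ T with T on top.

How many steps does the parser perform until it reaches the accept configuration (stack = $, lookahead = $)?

9

step 1: stack=$ T  input=e c a y a $  — expand T → R a U
step 2: stack=$ U a R  input=e c a y a $  — expand R → U
step 3: stack=$ U a U  input=e c a y a $  — expand U → e c
step 4: stack=$ U a c e  input=e c a y a $  — match e
step 5: stack=$ U a c  input=c a y a $  — match c
step 6: stack=$ U a  input=a y a $  — match a
step 7: stack=$ U  input=y a $  — expand U → y a
step 8: stack=$ a y  input=y a $  — match y
step 9: stack=$ a  input=a $  — match a
Accept reached after 9 steps.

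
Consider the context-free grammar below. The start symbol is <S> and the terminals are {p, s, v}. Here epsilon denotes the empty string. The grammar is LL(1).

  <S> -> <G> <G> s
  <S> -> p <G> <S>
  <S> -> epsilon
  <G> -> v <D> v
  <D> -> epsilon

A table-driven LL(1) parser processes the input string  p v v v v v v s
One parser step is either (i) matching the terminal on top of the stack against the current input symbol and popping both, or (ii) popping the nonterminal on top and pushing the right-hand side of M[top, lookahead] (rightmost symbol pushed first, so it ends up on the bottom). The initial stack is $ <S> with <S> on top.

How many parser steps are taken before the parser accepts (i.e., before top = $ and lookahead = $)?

16

      Stack            Input              Action
   1  $ <S>            p v v v v v v s $  expand <S> -> p <G> <S>
   2  $ <S> <G> p      p v v v v v v s $  match p
   3  $ <S> <G>        v v v v v v s $    expand <G> -> v <D> v
   4  $ <S> v <D> v    v v v v v v s $    match v
   5  $ <S> v <D>      v v v v v s $      expand <D> -> epsilon
   6  $ <S> v          v v v v v s $      match v
   7  $ <S>            v v v v s $        expand <S> -> <G> <G> s
   8  $ s <G> <G>      v v v v s $        expand <G> -> v <D> v
   9  $ s <G> v <D> v  v v v v s $        match v
  10  $ s <G> v <D>    v v v s $          expand <D> -> epsilon
  11  $ s <G> v        v v v s $          match v
  12  $ s <G>          v v s $            expand <G> -> v <D> v
  13  $ s v <D> v      v v s $            match v
  14  $ s v <D>        v s $              expand <D> -> epsilon
  15  $ s v            v s $              match v
  16  $ s              s $                match s
Accept reached after 16 steps.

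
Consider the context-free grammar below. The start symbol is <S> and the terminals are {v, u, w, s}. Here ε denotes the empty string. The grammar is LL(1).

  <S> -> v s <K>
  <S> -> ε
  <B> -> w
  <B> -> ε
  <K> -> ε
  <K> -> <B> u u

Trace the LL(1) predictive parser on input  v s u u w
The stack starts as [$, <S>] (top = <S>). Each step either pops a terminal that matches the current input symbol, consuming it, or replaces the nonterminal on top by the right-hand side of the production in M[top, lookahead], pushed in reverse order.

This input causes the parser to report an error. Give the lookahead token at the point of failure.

w

step 1: stack=$ <S>  input=v s u u w $  — expand <S> -> v s <K>
step 2: stack=$ <K> s v  input=v s u u w $  — match v
step 3: stack=$ <K> s  input=s u u w $  — match s
step 4: stack=$ <K>  input=u u w $  — expand <K> -> <B> u u
step 5: stack=$ u u <B>  input=u u w $  — expand <B> -> ε
step 6: stack=$ u u  input=u u w $  — match u
step 7: stack=$ u  input=u w $  — match u
step 8: stack=$  input=w $  — error: stack empty but input remains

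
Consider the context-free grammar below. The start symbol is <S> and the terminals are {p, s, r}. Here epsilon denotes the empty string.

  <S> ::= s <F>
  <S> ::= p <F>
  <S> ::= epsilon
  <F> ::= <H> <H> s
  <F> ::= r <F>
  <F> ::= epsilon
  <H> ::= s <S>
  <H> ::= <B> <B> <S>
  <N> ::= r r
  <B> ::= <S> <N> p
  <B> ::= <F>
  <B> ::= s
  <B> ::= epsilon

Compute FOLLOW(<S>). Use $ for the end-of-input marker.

FIRST(<S>) = {epsilon, p, s}
FIRST(<N>) = {r}
FIRST(<F>) = {epsilon, p, r, s}  (via <H> <H> s)
FIRST(<B>) = {epsilon, p, r, s}  (via <S> <N> p, <F>)
FIRST(<H>) = {epsilon, p, r, s}  (via <B> <B> <S>)
FOLLOW(<S>) includes $ since <S> is the start symbol.
FOLLOW(<H>): in <F>::=<H> <H> s (occurrence 1), <H> is followed by <H> s with FIRST {p, r, s}; in <F>::=<H> <H> s (occurrence 2), <H> is followed by s with FIRST {s}. Thus FOLLOW(<H>) = {p, r, s}.
FOLLOW(<S>): in <H>::=s <S>, the suffix after <S> is empty, so FOLLOW(<S>) ⊇ FOLLOW(<H>) = {p, r, s}; in <H>::=<B> <B> <S>, the suffix after <S> is empty, so FOLLOW(<S>) ⊇ FOLLOW(<H>) = {p, r, s}; in <B>::=<S> <N> p, <S> is followed by <N> p with FIRST {r}. Thus FOLLOW(<S>) = {$, p, r, s}.
FOLLOW(<N>): in <B>::=<S> <N> p, <N> is followed by p with FIRST {p}. Thus FOLLOW(<N>) = {p}.
FOLLOW(<B>): in <H>::=<B> <B> <S> (occurrence 1), <B> is followed by <B> <S> with FIRST {epsilon, p, r, s}; in <H>::=<B> <B> <S> (occurrence 1), the suffix after <B> is nullable, so FOLLOW(<B>) ⊇ FOLLOW(<H>) = {p, r, s}; in <H>::=<B> <B> <S> (occurrence 2), <B> is followed by <S> with FIRST {epsilon, p, s}; in <H>::=<B> <B> <S> (occurrence 2), the suffix after <B> is nullable, so FOLLOW(<B>) ⊇ FOLLOW(<H>) = {p, r, s}. Thus FOLLOW(<B>) = {p, r, s}.
FOLLOW(<F>): in <S>::=s <F>, the suffix after <F> is empty, so FOLLOW(<F>) ⊇ FOLLOW(<S>) = {$, p, r, s}; in <S>::=p <F>, the suffix after <F> is empty, so FOLLOW(<F>) ⊇ FOLLOW(<S>) = {$, p, r, s}; in <F>::=r <F>, the suffix after <F> is empty (adds nothing new); in <B>::=<F>, the suffix after <F> is empty, so FOLLOW(<F>) ⊇ FOLLOW(<B>) = {p, r, s}. Thus FOLLOW(<F>) = {$, p, r, s}.

{$, p, r, s}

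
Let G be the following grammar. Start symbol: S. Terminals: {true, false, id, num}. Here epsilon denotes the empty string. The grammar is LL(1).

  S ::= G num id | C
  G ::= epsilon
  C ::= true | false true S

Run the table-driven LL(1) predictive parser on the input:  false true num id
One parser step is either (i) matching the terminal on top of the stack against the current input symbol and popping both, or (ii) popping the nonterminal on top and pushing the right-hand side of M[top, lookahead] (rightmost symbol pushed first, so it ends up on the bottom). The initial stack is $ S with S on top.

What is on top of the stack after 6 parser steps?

     Stack           Input                Action
  1  $ S             false true num id $  expand S ::= C
  2  $ C             false true num id $  expand C ::= false true S
  3  $ S true false  false true num id $  match false
  4  $ S true        true num id $        match true
  5  $ S             num id $             expand S ::= G num id
  6  $ id num G      num id $             expand G ::= epsilon
Stack after step 6: $ id num (top = num).

num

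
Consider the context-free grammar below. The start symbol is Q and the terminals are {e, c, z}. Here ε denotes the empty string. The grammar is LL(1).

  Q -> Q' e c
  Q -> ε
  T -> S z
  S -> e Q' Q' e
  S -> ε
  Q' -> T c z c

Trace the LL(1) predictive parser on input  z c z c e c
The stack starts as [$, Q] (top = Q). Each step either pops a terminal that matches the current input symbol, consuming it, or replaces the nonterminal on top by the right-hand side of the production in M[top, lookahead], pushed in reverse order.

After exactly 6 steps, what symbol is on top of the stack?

z

     Stack            Input          Action
  1  $ Q              z c z c e c $  expand Q -> Q' e c
  2  $ c e Q'         z c z c e c $  expand Q' -> T c z c
  3  $ c e c z c T    z c z c e c $  expand T -> S z
  4  $ c e c z c z S  z c z c e c $  expand S -> ε
  5  $ c e c z c z    z c z c e c $  match z
  6  $ c e c z c      c z c e c $    match c
Stack after step 6: $ c e c z (top = z).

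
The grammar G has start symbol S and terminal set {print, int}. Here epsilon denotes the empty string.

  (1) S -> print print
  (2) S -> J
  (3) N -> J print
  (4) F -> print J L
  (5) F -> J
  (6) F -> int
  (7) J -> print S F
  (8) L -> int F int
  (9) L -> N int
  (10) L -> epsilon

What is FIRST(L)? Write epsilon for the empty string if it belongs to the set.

FIRST(J) = {print}
FIRST(S) = {print}  (via J)
FIRST(N) = {print}  (via J print)
FIRST(F) = {int, print}  (via J)
FIRST(L) = {epsilon, int, print}  (via N int)

{epsilon, int, print}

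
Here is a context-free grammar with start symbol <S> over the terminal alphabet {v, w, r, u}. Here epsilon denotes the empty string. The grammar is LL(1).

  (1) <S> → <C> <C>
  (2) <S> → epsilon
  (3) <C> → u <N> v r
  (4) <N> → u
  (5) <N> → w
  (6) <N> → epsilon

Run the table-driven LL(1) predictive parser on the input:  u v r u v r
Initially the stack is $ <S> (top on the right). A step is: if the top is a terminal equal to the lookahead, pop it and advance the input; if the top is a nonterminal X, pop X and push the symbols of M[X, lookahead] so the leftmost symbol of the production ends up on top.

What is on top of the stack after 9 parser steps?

v

step 1: stack=$ <S>  input=u v r u v r $  — expand <S> → <C> <C>
step 2: stack=$ <C> <C>  input=u v r u v r $  — expand <C> → u <N> v r
step 3: stack=$ <C> r v <N> u  input=u v r u v r $  — match u
step 4: stack=$ <C> r v <N>  input=v r u v r $  — expand <N> → epsilon
step 5: stack=$ <C> r v  input=v r u v r $  — match v
step 6: stack=$ <C> r  input=r u v r $  — match r
step 7: stack=$ <C>  input=u v r $  — expand <C> → u <N> v r
step 8: stack=$ r v <N> u  input=u v r $  — match u
step 9: stack=$ r v <N>  input=v r $  — expand <N> → epsilon
Stack after step 9: $ r v (top = v).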